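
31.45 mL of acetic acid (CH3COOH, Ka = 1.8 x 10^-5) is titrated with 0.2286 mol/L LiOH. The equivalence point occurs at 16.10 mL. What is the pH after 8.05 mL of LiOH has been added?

4.74

8.05 mL is exactly half the equivalence volume (16.10/2), i.e. the half-equivalence point.
There, n(HA) = n(A^-), so pH = pKa = -log(1.8 x 10^-5) = 4.74.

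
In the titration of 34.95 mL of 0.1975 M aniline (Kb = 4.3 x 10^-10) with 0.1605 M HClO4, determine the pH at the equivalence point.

2.84

n(C6H5NH2) = 0.1975 x 0.03495 = 0.006903 mol; V(HClO4) at equivalence = 0.006903/0.1605 = 0.04301 L.
At equivalence the base is fully converted to C6H5NH3+; total volume = 0.07796 L, so [C6H5NH3+] = 0.006903/0.07796 = 0.08854 M.
Ka(C6H5NH3+) = Kw/Kb = 1.0e-14 / 4.3 x 10^-10 = 2.33e-5.
[H^+] = sqrt(Ka x [C6H5NH3+]) = sqrt(2.33e-5 x 0.08854) = 0.00143 M.
pH = -log(0.00143) = 2.84.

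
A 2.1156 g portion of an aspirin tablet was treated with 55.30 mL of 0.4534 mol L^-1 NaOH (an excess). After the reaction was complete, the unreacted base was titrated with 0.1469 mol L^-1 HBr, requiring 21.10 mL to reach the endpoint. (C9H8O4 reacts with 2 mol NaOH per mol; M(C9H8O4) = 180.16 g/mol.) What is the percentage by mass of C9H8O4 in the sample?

93.6%

Total n(NaOH) added = 0.4534 x 0.05530 = 0.02507 mol.
n(HBr) used = 0.1469 x 0.02110 = 0.003100 mol, which equals the excess n(NaOH).
So n(NaOH) consumed by the sample = 0.02507 - 0.003100 = 0.02197 mol.
n(C9H8O4) = 0.02197 / 2 = 0.01099 mol.
mass C9H8O4 = 0.01099 x 180.16 = 1.979 g, so %C9H8O4 = 1.979/2.1156 x 100 = 93.6%.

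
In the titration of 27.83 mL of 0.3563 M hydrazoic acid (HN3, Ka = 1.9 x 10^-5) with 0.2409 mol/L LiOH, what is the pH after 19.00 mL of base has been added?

Initial n(HN3) = 0.3563 x 0.02783 = 0.009916 mol.
n(LiOH) added = 0.2409 x 0.01900 = 0.004577 mol, converting that many moles of HN3 to N3-.
Remaining n(HN3) = 0.005339 mol; n(N3-) = 0.004577 mol.
By Henderson-Hasselbalch, pH = pKa + log([A^-]/[HA]) = 4.72 + log(0.004577/0.005339) = 4.72 + (-0.07) = 4.65.

4.65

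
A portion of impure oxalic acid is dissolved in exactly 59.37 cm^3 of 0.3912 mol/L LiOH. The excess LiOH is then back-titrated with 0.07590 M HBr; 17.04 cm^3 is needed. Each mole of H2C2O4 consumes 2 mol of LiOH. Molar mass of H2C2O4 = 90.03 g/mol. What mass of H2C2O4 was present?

0.987 g

Total n(LiOH) added = 0.3912 x 0.05937 = 0.02323 mol.
n(HBr) used = 0.07590 x 0.01704 = 0.001293 mol, which equals the excess n(LiOH).
So n(LiOH) consumed by the sample = 0.02323 - 0.001293 = 0.02193 mol.
n(H2C2O4) = 0.02193 / 2 = 0.01097 mol.
mass = 0.01097 mol x 90.03 g/mol = 0.987 g.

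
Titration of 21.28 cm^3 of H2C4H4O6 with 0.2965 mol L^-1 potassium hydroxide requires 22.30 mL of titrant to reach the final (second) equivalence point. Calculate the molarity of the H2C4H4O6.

0.155 M

n(KOH) = 0.2965 x 0.02230 = 0.006612 mol.
At the final (second) equivalence point, 2 mol OH^- react per mol H2C4H4O6, so n(H2C4H4O6) = 0.006612 / 2 = 0.003306 mol.
[H2C4H4O6] = 0.003306 / 0.02128 L = 0.155 M.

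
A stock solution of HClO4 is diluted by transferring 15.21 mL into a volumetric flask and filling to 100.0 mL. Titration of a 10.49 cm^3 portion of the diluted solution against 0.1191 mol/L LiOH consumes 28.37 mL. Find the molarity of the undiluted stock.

2.12 M

n(LiOH) = 0.1191 x 0.02837 = 0.003379 mol.
n(HClO4) in the aliquot = 0.003379 mol.
[diluted HClO4] = 0.003379 / 0.01049 = 0.3221 M.
Dilution factor = 100.0/15.21 = 6.575, so [stock] = 0.3221 x 6.575 = 2.12 M.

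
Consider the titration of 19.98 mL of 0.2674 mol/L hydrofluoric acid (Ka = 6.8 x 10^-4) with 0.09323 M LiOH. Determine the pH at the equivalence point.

n(HF) = 0.2674 x 0.01998 = 0.005343 mol; V(LiOH) at equivalence = 0.005343/0.09323 = 0.05731 L.
At equivalence all the acid is converted to F-; total volume = 0.01998 + 0.05731 = 0.07729 L, so [F-] = 0.005343/0.07729 = 0.06913 M.
Kb = Kw/Ka = 1.0e-14 / 6.8 x 10^-4 = 1.47e-11.
[OH^-] = sqrt(Kb x [F-]) = sqrt(1.47e-11 x 0.06913) = 1.01e-6 M.
pOH = 6.00, so pH = 14.00 - 6.00 = 8.00.

8.00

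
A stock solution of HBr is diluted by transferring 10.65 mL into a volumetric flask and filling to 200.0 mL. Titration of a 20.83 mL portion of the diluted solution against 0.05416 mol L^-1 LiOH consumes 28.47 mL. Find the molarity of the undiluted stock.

n(LiOH) = 0.05416 x 0.02847 = 0.001542 mol.
n(HBr) in the aliquot = 0.001542 mol.
[diluted HBr] = 0.001542 / 0.02083 = 0.07402 M.
Dilution factor = 200.0/10.65 = 18.78, so [stock] = 0.07402 x 18.78 = 1.39 M.

1.39 M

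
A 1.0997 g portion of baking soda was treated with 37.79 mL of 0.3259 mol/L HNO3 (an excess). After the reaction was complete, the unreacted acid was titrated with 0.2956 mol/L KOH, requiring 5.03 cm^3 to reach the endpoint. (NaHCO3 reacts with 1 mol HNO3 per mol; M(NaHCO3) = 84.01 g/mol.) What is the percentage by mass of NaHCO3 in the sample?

Total n(HNO3) added = 0.3259 x 0.03779 = 0.01232 mol.
n(KOH) used = 0.2956 x 0.005030 = 0.001487 mol, which equals the excess n(HNO3).
So n(HNO3) consumed by the sample = 0.01232 - 0.001487 = 0.01083 mol.
n(NaHCO3) = 0.01083 / 1 = 0.01083 mol.
mass NaHCO3 = 0.01083 x 84.01 = 0.9097 g, so %NaHCO3 = 0.9097/1.0997 x 100 = 82.7%.

82.7%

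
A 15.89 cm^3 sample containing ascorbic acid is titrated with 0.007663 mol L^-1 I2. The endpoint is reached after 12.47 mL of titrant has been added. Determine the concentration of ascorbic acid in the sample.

n(I2) = 0.007663 x 0.01247 = 9.556e-5 mol.
From the balanced equation, 1 mol I2 reacts with 1 mol ascorbic acid, so n(ascorbic acid) = 9.556e-5 x 1/1 = 9.556e-5 mol.
[ascorbic acid] = 9.556e-5 / 0.01589 L = 0.00601 M.

0.00601 M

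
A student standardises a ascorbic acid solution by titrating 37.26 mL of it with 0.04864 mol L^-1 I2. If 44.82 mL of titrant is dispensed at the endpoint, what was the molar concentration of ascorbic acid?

n(I2) = 0.04864 x 0.04482 = 0.002180 mol.
From the balanced equation, 1 mol I2 reacts with 1 mol ascorbic acid, so n(ascorbic acid) = 0.002180 x 1/1 = 0.002180 mol.
[ascorbic acid] = 0.002180 / 0.03726 L = 0.0585 M.

0.0585 M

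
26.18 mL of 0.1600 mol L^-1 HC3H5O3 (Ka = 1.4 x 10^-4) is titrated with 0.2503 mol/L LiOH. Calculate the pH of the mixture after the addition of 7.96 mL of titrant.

3.81

Initial n(HC3H5O3) = 0.1600 x 0.02618 = 0.004189 mol.
n(LiOH) added = 0.2503 x 0.007960 = 0.001992 mol, converting that many moles of HC3H5O3 to C3H5O3-.
Remaining n(HC3H5O3) = 0.002196 mol; n(C3H5O3-) = 0.001992 mol.
By Henderson-Hasselbalch, pH = pKa + log([A^-]/[HA]) = 3.85 + log(0.001992/0.002196) = 3.85 + (-0.04) = 3.81.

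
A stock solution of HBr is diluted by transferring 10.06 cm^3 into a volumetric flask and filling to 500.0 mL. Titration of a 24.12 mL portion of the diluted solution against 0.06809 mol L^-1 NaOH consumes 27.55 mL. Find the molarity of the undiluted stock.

n(NaOH) = 0.06809 x 0.02755 = 0.001876 mol.
n(HBr) in the aliquot = 0.001876 mol.
[diluted HBr] = 0.001876 / 0.02412 = 0.07777 M.
Dilution factor = 500.0/10.06 = 49.70, so [stock] = 0.07777 x 49.70 = 3.87 M.

3.87 M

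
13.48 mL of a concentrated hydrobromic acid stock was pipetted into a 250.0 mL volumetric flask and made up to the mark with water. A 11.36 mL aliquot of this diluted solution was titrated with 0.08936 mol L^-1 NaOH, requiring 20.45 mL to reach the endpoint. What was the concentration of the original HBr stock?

2.98 M

n(NaOH) = 0.08936 x 0.02045 = 0.001827 mol.
n(HBr) in the aliquot = 0.001827 mol.
[diluted HBr] = 0.001827 / 0.01136 = 0.1609 M.
Dilution factor = 250.0/13.48 = 18.55, so [stock] = 0.1609 x 18.55 = 2.98 M.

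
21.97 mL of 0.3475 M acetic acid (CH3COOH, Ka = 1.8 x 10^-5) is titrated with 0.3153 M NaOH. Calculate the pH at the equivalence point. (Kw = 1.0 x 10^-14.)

8.98

n(CH3COOH) = 0.3475 x 0.02197 = 0.007635 mol; V(NaOH) at equivalence = 0.007635/0.3153 = 0.02421 L.
At equivalence all the acid is converted to CH3COO-; total volume = 0.02197 + 0.02421 = 0.04618 L, so [CH3COO-] = 0.007635/0.04618 = 0.1653 M.
Kb = Kw/Ka = 1.0e-14 / 1.8 x 10^-5 = 5.56e-10.
[OH^-] = sqrt(Kb x [CH3COO-]) = sqrt(5.56e-10 x 0.1653) = 9.58e-6 M.
pOH = 5.02, so pH = 14.00 - 5.02 = 8.98.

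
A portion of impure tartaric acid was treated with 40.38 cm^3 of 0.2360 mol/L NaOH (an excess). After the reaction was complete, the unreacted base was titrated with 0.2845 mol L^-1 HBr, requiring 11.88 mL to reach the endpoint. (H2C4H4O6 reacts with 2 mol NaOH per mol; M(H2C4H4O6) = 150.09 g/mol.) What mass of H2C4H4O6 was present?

0.462 g

Total n(NaOH) added = 0.2360 x 0.04038 = 0.009530 mol.
n(HBr) used = 0.2845 x 0.01188 = 0.003380 mol, which equals the excess n(NaOH).
So n(NaOH) consumed by the sample = 0.009530 - 0.003380 = 0.006150 mol.
n(H2C4H4O6) = 0.006150 / 2 = 0.003075 mol.
mass = 0.003075 mol x 150.09 g/mol = 0.462 g.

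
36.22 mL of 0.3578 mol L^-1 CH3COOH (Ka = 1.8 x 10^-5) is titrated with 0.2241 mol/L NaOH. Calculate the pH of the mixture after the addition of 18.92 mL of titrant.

Initial n(CH3COOH) = 0.3578 x 0.03622 = 0.01296 mol.
n(NaOH) added = 0.2241 x 0.01892 = 0.004240 mol, converting that many moles of CH3COOH to CH3COO-.
Remaining n(CH3COOH) = 0.008720 mol; n(CH3COO-) = 0.004240 mol.
By Henderson-Hasselbalch, pH = pKa + log([A^-]/[HA]) = 4.74 + log(0.004240/0.008720) = 4.74 + (-0.31) = 4.43.

4.43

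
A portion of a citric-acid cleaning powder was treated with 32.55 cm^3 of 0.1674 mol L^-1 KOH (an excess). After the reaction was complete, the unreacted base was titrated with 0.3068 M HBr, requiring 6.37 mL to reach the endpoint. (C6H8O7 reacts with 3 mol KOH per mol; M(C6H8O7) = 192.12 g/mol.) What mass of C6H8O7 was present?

0.224 g

Total n(KOH) added = 0.1674 x 0.03255 = 0.005449 mol.
n(HBr) used = 0.3068 x 0.006370 = 0.001954 mol, which equals the excess n(KOH).
So n(KOH) consumed by the sample = 0.005449 - 0.001954 = 0.003495 mol.
n(C6H8O7) = 0.003495 / 3 = 0.001165 mol.
mass = 0.001165 mol x 192.12 g/mol = 0.224 g.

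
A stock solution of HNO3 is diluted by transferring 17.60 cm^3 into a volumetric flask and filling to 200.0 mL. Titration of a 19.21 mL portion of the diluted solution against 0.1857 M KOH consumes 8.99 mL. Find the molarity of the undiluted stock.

0.988 M

n(KOH) = 0.1857 x 0.008990 = 0.001669 mol.
n(HNO3) in the aliquot = 0.001669 mol.
[diluted HNO3] = 0.001669 / 0.01921 = 0.08690 M.
Dilution factor = 200.0/17.60 = 11.36, so [stock] = 0.08690 x 11.36 = 0.988 M.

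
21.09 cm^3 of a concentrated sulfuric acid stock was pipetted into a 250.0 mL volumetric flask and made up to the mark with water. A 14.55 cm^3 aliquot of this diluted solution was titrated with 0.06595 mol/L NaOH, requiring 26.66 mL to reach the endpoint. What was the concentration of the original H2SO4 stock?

n(NaOH) = 0.06595 x 0.02666 = 0.001758 mol.
n(H2SO4) in the aliquot = 0.001758 x 1/2 = 0.0008791 mol.
[diluted H2SO4] = 0.0008791 / 0.01455 = 0.06042 M.
Dilution factor = 250.0/21.09 = 11.85, so [stock] = 0.06042 x 11.85 = 0.716 M.

0.716 M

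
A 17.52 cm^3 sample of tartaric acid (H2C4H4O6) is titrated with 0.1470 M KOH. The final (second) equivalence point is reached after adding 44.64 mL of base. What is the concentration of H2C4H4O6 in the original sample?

n(KOH) = 0.1470 x 0.04464 = 0.006562 mol.
At the final (second) equivalence point, 2 mol OH^- react per mol H2C4H4O6, so n(H2C4H4O6) = 0.006562 / 2 = 0.003281 mol.
[H2C4H4O6] = 0.003281 / 0.01752 L = 0.187 M.

0.187 M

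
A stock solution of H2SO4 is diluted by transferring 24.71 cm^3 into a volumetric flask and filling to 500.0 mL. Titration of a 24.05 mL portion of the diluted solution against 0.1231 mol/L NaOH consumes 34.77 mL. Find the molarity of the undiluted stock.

n(NaOH) = 0.1231 x 0.03477 = 0.004280 mol.
n(H2SO4) in the aliquot = 0.004280 x 1/2 = 0.002140 mol.
[diluted H2SO4] = 0.002140 / 0.02405 = 0.08899 M.
Dilution factor = 500.0/24.71 = 20.23, so [stock] = 0.08899 x 20.23 = 1.80 M.

1.80 M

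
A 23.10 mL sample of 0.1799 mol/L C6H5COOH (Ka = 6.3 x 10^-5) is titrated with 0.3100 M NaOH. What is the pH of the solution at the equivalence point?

8.63

n(C6H5COOH) = 0.1799 x 0.02310 = 0.004156 mol; V(NaOH) at equivalence = 0.004156/0.3100 = 0.01341 L.
At equivalence all the acid is converted to C6H5COO-; total volume = 0.02310 + 0.01341 = 0.03651 L, so [C6H5COO-] = 0.004156/0.03651 = 0.1138 M.
Kb = Kw/Ka = 1.0e-14 / 6.3 x 10^-5 = 1.59e-10.
[OH^-] = sqrt(Kb x [C6H5COO-]) = sqrt(1.59e-10 x 0.1138) = 4.25e-6 M.
pOH = 5.37, so pH = 14.00 - 5.37 = 8.63.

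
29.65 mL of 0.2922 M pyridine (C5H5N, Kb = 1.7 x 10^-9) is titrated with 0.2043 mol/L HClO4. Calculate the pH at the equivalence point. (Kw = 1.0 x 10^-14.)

n(C5H5N) = 0.2922 x 0.02965 = 0.008664 mol; V(HClO4) at equivalence = 0.008664/0.2043 = 0.04241 L.
At equivalence the base is fully converted to C5H5NH+; total volume = 0.07206 L, so [C5H5NH+] = 0.008664/0.07206 = 0.1202 M.
Ka(C5H5NH+) = Kw/Kb = 1.0e-14 / 1.7 x 10^-9 = 5.88e-6.
[H^+] = sqrt(Ka x [C5H5NH+]) = sqrt(5.88e-6 x 0.1202) = 0.000841 M.
pH = -log(0.000841) = 3.08.

3.08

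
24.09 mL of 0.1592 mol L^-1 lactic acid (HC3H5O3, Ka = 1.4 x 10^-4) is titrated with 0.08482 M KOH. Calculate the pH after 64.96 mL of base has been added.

n(acid) = 0.1592 x 0.02409 = 0.003835 mol; n(KOH) added = 0.08482 x 0.06496 = 0.005510 mol.
Base is in excess by 0.005510 - 0.003835 = 0.001675 mol in a total volume of 0.08905 L.
[OH^-] = 0.001675/0.08905 = 0.01881 M, so pOH = 1.73 and pH = 14.00 - 1.73 = 12.27.

12.27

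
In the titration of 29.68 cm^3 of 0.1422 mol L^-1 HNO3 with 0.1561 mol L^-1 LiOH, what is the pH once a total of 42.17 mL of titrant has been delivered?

n(acid) = 0.1422 x 0.02968 = 0.004220 mol; n(LiOH) added = 0.1561 x 0.04217 = 0.006583 mol.
Base is in excess by 0.006583 - 0.004220 = 0.002362 mol in a total volume of 0.07185 L.
[OH^-] = 0.002362/0.07185 = 0.03288 M, so pOH = 1.48 and pH = 14.00 - 1.48 = 12.52.

12.52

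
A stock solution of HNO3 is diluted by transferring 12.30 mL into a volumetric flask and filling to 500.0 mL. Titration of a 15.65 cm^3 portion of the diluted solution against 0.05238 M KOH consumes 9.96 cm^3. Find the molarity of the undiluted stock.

1.36 M

n(KOH) = 0.05238 x 0.009960 = 0.0005217 mol.
n(HNO3) in the aliquot = 0.0005217 mol.
[diluted HNO3] = 0.0005217 / 0.01565 = 0.03334 M.
Dilution factor = 500.0/12.30 = 40.65, so [stock] = 0.03334 x 40.65 = 1.36 M.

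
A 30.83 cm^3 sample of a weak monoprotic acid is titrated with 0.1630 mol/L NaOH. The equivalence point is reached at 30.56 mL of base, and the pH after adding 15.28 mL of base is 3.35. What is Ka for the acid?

15.28 mL is half of the equivalence volume, so this is the half-equivalence point where [HA] = [A^-].
At half-equivalence pH = pKa, so pKa = 3.35.
Ka = 10^(-3.35) = 4.5 x 10^-4.

4.5 x 10^-4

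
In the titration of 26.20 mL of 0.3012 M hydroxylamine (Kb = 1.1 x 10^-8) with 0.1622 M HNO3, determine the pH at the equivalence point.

3.51

n(NH2OH) = 0.3012 x 0.02620 = 0.007891 mol; V(HNO3) at equivalence = 0.007891/0.1622 = 0.04865 L.
At equivalence the base is fully converted to NH3OH+; total volume = 0.07485 L, so [NH3OH+] = 0.007891/0.07485 = 0.1054 M.
Ka(NH3OH+) = Kw/Kb = 1.0e-14 / 1.1 x 10^-8 = 9.09e-7.
[H^+] = sqrt(Ka x [NH3OH+]) = sqrt(9.09e-7 x 0.1054) = 0.000310 M.
pH = -log(0.000310) = 3.51.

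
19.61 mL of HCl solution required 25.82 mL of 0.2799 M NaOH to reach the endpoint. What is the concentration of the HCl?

0.369 M

n(NaOH) delivered = 0.2799 x 0.02582 = 0.007227 mol.
For a 1:1 reaction, n(HCl) = 0.007227 mol.
[HCl] = 0.007227 mol / 0.01961 L = 0.369 M.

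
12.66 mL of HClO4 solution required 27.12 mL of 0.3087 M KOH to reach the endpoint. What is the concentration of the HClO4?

0.661 M

n(KOH) delivered = 0.3087 x 0.02712 = 0.008372 mol.
For a 1:1 reaction, n(HClO4) = 0.008372 mol.
[HClO4] = 0.008372 mol / 0.01266 L = 0.661 M.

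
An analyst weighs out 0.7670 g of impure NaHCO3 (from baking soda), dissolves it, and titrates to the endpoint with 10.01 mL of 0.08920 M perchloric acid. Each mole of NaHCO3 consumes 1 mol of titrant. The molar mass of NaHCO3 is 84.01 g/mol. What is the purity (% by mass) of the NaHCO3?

n(HClO4) = 0.08920 x 0.01001 = 0.0008929 mol.
n(NaHCO3) = 0.0008929 / 1 = 0.0008929 mol.
mass of NaHCO3 = 0.0008929 x 84.01 = 0.07501 g.
% purity = 0.07501 / 0.7670 x 100 = 9.78%.

9.78%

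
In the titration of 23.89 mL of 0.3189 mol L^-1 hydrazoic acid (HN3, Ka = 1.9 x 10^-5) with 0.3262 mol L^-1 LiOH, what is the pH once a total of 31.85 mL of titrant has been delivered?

12.70

n(acid) = 0.3189 x 0.02389 = 0.007619 mol; n(LiOH) added = 0.3262 x 0.03185 = 0.01039 mol.
Base is in excess by 0.01039 - 0.007619 = 0.002771 mol in a total volume of 0.05574 L.
[OH^-] = 0.002771/0.05574 = 0.04971 M, so pOH = 1.30 and pH = 14.00 - 1.30 = 12.70.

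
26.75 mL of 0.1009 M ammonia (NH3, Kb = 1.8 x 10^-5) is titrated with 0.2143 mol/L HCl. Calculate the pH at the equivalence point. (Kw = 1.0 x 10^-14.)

n(NH3) = 0.1009 x 0.02675 = 0.002699 mol; V(HCl) at equivalence = 0.002699/0.2143 = 0.01259 L.
At equivalence the base is fully converted to NH4+; total volume = 0.03934 L, so [NH4+] = 0.002699/0.03934 = 0.06860 M.
Ka(NH4+) = Kw/Kb = 1.0e-14 / 1.8 x 10^-5 = 5.56e-10.
[H^+] = sqrt(Ka x [NH4+]) = sqrt(5.56e-10 x 0.06860) = 6.17e-6 M.
pH = -log(6.17e-6) = 5.21.

5.21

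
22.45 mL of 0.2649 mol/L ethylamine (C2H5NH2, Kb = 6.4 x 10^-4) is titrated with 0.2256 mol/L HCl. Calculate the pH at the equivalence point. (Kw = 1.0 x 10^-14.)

5.86

n(C2H5NH2) = 0.2649 x 0.02245 = 0.005947 mol; V(HCl) at equivalence = 0.005947/0.2256 = 0.02636 L.
At equivalence the base is fully converted to C2H5NH3+; total volume = 0.04881 L, so [C2H5NH3+] = 0.005947/0.04881 = 0.1218 M.
Ka(C2H5NH3+) = Kw/Kb = 1.0e-14 / 6.4 x 10^-4 = 1.56e-11.
[H^+] = sqrt(Ka x [C2H5NH3+]) = sqrt(1.56e-11 x 0.1218) = 1.38e-6 M.
pH = -log(1.38e-6) = 5.86.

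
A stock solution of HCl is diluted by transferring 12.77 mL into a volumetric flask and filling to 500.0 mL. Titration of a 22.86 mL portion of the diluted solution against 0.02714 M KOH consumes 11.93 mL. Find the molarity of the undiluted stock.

n(KOH) = 0.02714 x 0.01193 = 0.0003238 mol.
n(HCl) in the aliquot = 0.0003238 mol.
[diluted HCl] = 0.0003238 / 0.02286 = 0.01416 M.
Dilution factor = 500.0/12.77 = 39.15, so [stock] = 0.01416 x 39.15 = 0.555 M.

0.555 M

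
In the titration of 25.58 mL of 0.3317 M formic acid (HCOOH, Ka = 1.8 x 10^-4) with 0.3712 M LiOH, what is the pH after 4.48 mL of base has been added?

Initial n(HCOOH) = 0.3317 x 0.02558 = 0.008485 mol.
n(LiOH) added = 0.3712 x 0.004480 = 0.001663 mol, converting that many moles of HCOOH to HCOO-.
Remaining n(HCOOH) = 0.006822 mol; n(HCOO-) = 0.001663 mol.
By Henderson-Hasselbalch, pH = pKa + log([A^-]/[HA]) = 3.74 + log(0.001663/0.006822) = 3.74 + (-0.61) = 3.13.

3.13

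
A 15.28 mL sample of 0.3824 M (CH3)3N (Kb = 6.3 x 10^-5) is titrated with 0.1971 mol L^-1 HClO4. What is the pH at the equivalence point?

5.34

n((CH3)3N) = 0.3824 x 0.01528 = 0.005843 mol; V(HClO4) at equivalence = 0.005843/0.1971 = 0.02965 L.
At equivalence the base is fully converted to (CH3)3NH+; total volume = 0.04493 L, so [(CH3)3NH+] = 0.005843/0.04493 = 0.1301 M.
Ka((CH3)3NH+) = Kw/Kb = 1.0e-14 / 6.3 x 10^-5 = 1.59e-10.
[H^+] = sqrt(Ka x [(CH3)3NH+]) = sqrt(1.59e-10 x 0.1301) = 4.54e-6 M.
pH = -log(4.54e-6) = 5.34.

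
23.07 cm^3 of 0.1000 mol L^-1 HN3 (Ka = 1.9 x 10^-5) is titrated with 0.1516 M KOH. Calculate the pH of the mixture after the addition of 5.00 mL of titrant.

Initial n(HN3) = 0.1000 x 0.02307 = 0.002307 mol.
n(KOH) added = 0.1516 x 0.005000 = 0.0007580 mol, converting that many moles of HN3 to N3-.
Remaining n(HN3) = 0.001549 mol; n(N3-) = 0.0007580 mol.
By Henderson-Hasselbalch, pH = pKa + log([A^-]/[HA]) = 4.72 + log(0.0007580/0.001549) = 4.72 + (-0.31) = 4.41.

4.41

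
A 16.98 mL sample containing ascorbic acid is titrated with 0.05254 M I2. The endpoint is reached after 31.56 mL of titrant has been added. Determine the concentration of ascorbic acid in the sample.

n(I2) = 0.05254 x 0.03156 = 0.001658 mol.
From the balanced equation, 1 mol I2 reacts with 1 mol ascorbic acid, so n(ascorbic acid) = 0.001658 x 1/1 = 0.001658 mol.
[ascorbic acid] = 0.001658 / 0.01698 L = 0.0977 M.

0.0977 M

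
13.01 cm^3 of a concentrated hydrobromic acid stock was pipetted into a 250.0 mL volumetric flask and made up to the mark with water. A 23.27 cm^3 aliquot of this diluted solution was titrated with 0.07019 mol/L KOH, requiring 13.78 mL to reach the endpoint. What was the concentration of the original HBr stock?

n(KOH) = 0.07019 x 0.01378 = 0.0009672 mol.
n(HBr) in the aliquot = 0.0009672 mol.
[diluted HBr] = 0.0009672 / 0.02327 = 0.04157 M.
Dilution factor = 250.0/13.01 = 19.22, so [stock] = 0.04157 x 19.22 = 0.799 M.

0.799 M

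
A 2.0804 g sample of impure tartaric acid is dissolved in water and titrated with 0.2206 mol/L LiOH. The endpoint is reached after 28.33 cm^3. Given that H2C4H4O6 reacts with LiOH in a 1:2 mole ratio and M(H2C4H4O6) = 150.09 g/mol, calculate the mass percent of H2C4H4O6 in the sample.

22.5%

n(LiOH) = 0.2206 x 0.02833 = 0.006250 mol.
n(H2C4H4O6) = 0.006250 / 2 = 0.003125 mol.
mass of H2C4H4O6 = 0.003125 x 150.09 = 0.4690 g.
% purity = 0.4690 / 2.0804 x 100 = 22.5%.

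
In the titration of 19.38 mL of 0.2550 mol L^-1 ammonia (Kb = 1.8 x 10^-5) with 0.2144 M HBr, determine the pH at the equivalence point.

n(NH3) = 0.2550 x 0.01938 = 0.004942 mol; V(HBr) at equivalence = 0.004942/0.2144 = 0.02305 L.
At equivalence the base is fully converted to NH4+; total volume = 0.04243 L, so [NH4+] = 0.004942/0.04243 = 0.1165 M.
Ka(NH4+) = Kw/Kb = 1.0e-14 / 1.8 x 10^-5 = 5.56e-10.
[H^+] = sqrt(Ka x [NH4+]) = sqrt(5.56e-10 x 0.1165) = 8.04e-6 M.
pH = -log(8.04e-6) = 5.09.

5.09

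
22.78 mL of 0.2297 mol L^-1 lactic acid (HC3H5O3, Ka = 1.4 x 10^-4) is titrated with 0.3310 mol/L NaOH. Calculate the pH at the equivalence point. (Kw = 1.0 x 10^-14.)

n(HC3H5O3) = 0.2297 x 0.02278 = 0.005233 mol; V(NaOH) at equivalence = 0.005233/0.3310 = 0.01581 L.
At equivalence all the acid is converted to C3H5O3-; total volume = 0.02278 + 0.01581 = 0.03859 L, so [C3H5O3-] = 0.005233/0.03859 = 0.1356 M.
Kb = Kw/Ka = 1.0e-14 / 1.4 x 10^-4 = 7.14e-11.
[OH^-] = sqrt(Kb x [C3H5O3-]) = sqrt(7.14e-11 x 0.1356) = 3.11e-6 M.
pOH = 5.51, so pH = 14.00 - 5.51 = 8.49.

8.49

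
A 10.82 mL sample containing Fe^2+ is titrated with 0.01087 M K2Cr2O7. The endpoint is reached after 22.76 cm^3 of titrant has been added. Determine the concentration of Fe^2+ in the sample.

0.137 M

n(K2Cr2O7) = 0.01087 x 0.02276 = 0.0002474 mol.
From the balanced equation, 1 mol K2Cr2O7 reacts with 6 mol Fe^2+, so n(Fe^2+) = 0.0002474 x 6/1 = 0.001484 mol.
[Fe^2+] = 0.001484 / 0.01082 L = 0.137 M.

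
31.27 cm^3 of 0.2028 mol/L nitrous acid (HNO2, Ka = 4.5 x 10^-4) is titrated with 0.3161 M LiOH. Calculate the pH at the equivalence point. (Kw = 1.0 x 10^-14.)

n(HNO2) = 0.2028 x 0.03127 = 0.006342 mol; V(LiOH) at equivalence = 0.006342/0.3161 = 0.02006 L.
At equivalence all the acid is converted to NO2-; total volume = 0.03127 + 0.02006 = 0.05133 L, so [NO2-] = 0.006342/0.05133 = 0.1235 M.
Kb = Kw/Ka = 1.0e-14 / 4.5 x 10^-4 = 2.22e-11.
[OH^-] = sqrt(Kb x [NO2-]) = sqrt(2.22e-11 x 0.1235) = 1.66e-6 M.
pOH = 5.78, so pH = 14.00 - 5.78 = 8.22.

8.22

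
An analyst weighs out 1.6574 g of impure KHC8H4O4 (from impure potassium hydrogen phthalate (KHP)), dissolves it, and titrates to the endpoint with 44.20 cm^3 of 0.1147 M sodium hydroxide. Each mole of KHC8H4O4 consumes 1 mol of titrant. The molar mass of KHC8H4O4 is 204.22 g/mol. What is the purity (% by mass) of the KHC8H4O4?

n(NaOH) = 0.1147 x 0.04420 = 0.005070 mol.
n(KHC8H4O4) = 0.005070 / 1 = 0.005070 mol.
mass of KHC8H4O4 = 0.005070 x 204.22 = 1.035 g.
% purity = 1.035 / 1.6574 x 100 = 62.5%.

62.5%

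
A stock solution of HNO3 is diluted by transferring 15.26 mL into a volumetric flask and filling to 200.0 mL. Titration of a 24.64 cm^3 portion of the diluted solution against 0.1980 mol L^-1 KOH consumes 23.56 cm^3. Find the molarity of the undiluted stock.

n(KOH) = 0.1980 x 0.02356 = 0.004665 mol.
n(HNO3) in the aliquot = 0.004665 mol.
[diluted HNO3] = 0.004665 / 0.02464 = 0.1893 M.
Dilution factor = 200.0/15.26 = 13.11, so [stock] = 0.1893 x 13.11 = 2.48 M.

2.48 M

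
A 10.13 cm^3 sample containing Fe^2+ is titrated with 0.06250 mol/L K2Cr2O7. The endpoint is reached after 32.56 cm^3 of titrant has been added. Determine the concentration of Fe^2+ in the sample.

n(K2Cr2O7) = 0.06250 x 0.03256 = 0.002035 mol.
From the balanced equation, 1 mol K2Cr2O7 reacts with 6 mol Fe^2+, so n(Fe^2+) = 0.002035 x 6/1 = 0.01221 mol.
[Fe^2+] = 0.01221 / 0.01013 L = 1.21 M.

1.21 M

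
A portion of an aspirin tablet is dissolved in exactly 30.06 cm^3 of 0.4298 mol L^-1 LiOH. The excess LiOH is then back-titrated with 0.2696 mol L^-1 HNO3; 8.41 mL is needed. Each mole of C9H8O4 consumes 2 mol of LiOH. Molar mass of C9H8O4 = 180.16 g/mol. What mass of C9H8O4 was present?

0.960 g

Total n(LiOH) added = 0.4298 x 0.03006 = 0.01292 mol.
n(HNO3) used = 0.2696 x 0.008410 = 0.002267 mol, which equals the excess n(LiOH).
So n(LiOH) consumed by the sample = 0.01292 - 0.002267 = 0.01065 mol.
n(C9H8O4) = 0.01065 / 2 = 0.005326 mol.
mass = 0.005326 mol x 180.16 g/mol = 0.960 g.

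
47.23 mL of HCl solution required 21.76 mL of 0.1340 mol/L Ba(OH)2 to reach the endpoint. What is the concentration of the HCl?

0.123 M

n(Ba(OH)2) delivered = 0.1340 x 0.02176 = 0.002916 mol.
The reaction is 2 HCl + 1 Ba(OH)2, so n(HCl) = 0.002916 x 2/1 = 0.005832 mol.
[HCl] = 0.005832 mol / 0.04723 L = 0.123 M.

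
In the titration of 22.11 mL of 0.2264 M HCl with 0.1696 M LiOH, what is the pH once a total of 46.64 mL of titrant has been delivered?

n(acid) = 0.2264 x 0.02211 = 0.005006 mol; n(LiOH) added = 0.1696 x 0.04664 = 0.007910 mol.
Base is in excess by 0.007910 - 0.005006 = 0.002904 mol in a total volume of 0.06875 L.
[OH^-] = 0.002904/0.06875 = 0.04225 M, so pOH = 1.37 and pH = 14.00 - 1.37 = 12.63.

12.63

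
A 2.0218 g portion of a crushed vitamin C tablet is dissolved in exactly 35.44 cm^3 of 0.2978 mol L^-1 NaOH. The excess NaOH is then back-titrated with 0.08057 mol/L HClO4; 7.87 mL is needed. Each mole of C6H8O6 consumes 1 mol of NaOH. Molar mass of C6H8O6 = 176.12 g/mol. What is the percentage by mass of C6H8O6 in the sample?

86.4%

Total n(NaOH) added = 0.2978 x 0.03544 = 0.01055 mol.
n(HClO4) used = 0.08057 x 0.007870 = 0.0006341 mol, which equals the excess n(NaOH).
So n(NaOH) consumed by the sample = 0.01055 - 0.0006341 = 0.009920 mol.
n(C6H8O6) = 0.009920 / 1 = 0.009920 mol.
mass C6H8O6 = 0.009920 x 176.12 = 1.747 g, so %C6H8O6 = 1.747/2.0218 x 100 = 86.4%.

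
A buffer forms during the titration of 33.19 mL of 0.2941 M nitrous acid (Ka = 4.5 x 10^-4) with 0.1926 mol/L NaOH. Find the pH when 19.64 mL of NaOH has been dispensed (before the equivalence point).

Initial n(HNO2) = 0.2941 x 0.03319 = 0.009761 mol.
n(NaOH) added = 0.1926 x 0.01964 = 0.003783 mol, converting that many moles of HNO2 to NO2-.
Remaining n(HNO2) = 0.005979 mol; n(NO2-) = 0.003783 mol.
By Henderson-Hasselbalch, pH = pKa + log([A^-]/[HA]) = 3.35 + log(0.003783/0.005979) = 3.35 + (-0.20) = 3.15.

3.15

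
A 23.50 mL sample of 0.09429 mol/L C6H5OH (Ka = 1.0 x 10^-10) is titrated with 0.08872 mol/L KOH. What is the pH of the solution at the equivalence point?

11.33

n(C6H5OH) = 0.09429 x 0.02350 = 0.002216 mol; V(KOH) at equivalence = 0.002216/0.08872 = 0.02498 L.
At equivalence all the acid is converted to C6H5O-; total volume = 0.02350 + 0.02498 = 0.04848 L, so [C6H5O-] = 0.002216/0.04848 = 0.04571 M.
Kb = Kw/Ka = 1.0e-14 / 1.0 x 10^-10 = 0.000100.
[OH^-] = sqrt(Kb x [C6H5O-]) = sqrt(0.000100 x 0.04571) = 0.00214 M.
pOH = 2.67, so pH = 14.00 - 2.67 = 11.33.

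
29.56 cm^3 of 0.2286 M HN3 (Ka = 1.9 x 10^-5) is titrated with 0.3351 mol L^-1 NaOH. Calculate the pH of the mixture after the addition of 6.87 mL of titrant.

Initial n(HN3) = 0.2286 x 0.02956 = 0.006757 mol.
n(NaOH) added = 0.3351 x 0.006870 = 0.002302 mol, converting that many moles of HN3 to N3-.
Remaining n(HN3) = 0.004455 mol; n(N3-) = 0.002302 mol.
By Henderson-Hasselbalch, pH = pKa + log([A^-]/[HA]) = 4.72 + log(0.002302/0.004455) = 4.72 + (-0.29) = 4.43.

4.43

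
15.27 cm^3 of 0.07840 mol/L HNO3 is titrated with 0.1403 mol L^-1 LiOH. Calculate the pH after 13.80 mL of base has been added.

12.41

n(acid) = 0.07840 x 0.01527 = 0.001197 mol; n(LiOH) added = 0.1403 x 0.01380 = 0.001936 mol.
Base is in excess by 0.001936 - 0.001197 = 0.0007390 mol in a total volume of 0.02907 L.
[OH^-] = 0.0007390/0.02907 = 0.02542 M, so pOH = 1.59 and pH = 14.00 - 1.59 = 12.41.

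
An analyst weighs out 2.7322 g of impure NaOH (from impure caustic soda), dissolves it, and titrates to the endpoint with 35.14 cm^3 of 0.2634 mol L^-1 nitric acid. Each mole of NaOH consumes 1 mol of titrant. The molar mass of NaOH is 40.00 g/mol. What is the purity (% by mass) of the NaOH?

n(HNO3) = 0.2634 x 0.03514 = 0.009256 mol.
n(NaOH) = 0.009256 / 1 = 0.009256 mol.
mass of NaOH = 0.009256 x 40.00 = 0.3702 g.
% purity = 0.3702 / 2.7322 x 100 = 13.6%.

13.6%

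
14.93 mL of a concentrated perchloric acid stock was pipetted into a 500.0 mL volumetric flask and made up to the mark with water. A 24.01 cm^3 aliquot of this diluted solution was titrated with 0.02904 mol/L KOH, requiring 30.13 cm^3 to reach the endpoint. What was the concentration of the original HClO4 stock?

n(KOH) = 0.02904 x 0.03013 = 0.0008750 mol.
n(HClO4) in the aliquot = 0.0008750 mol.
[diluted HClO4] = 0.0008750 / 0.02401 = 0.03644 M.
Dilution factor = 500.0/14.93 = 33.49, so [stock] = 0.03644 x 33.49 = 1.22 M.

1.22 M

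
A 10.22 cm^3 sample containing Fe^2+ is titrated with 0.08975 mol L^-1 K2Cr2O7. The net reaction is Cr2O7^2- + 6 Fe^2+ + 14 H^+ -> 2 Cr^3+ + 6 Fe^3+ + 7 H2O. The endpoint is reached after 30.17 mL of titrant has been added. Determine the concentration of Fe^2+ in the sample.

1.59 M

n(K2Cr2O7) = 0.08975 x 0.03017 = 0.002708 mol.
From the balanced equation, 1 mol K2Cr2O7 reacts with 6 mol Fe^2+, so n(Fe^2+) = 0.002708 x 6/1 = 0.01625 mol.
[Fe^2+] = 0.01625 / 0.01022 L = 1.59 M.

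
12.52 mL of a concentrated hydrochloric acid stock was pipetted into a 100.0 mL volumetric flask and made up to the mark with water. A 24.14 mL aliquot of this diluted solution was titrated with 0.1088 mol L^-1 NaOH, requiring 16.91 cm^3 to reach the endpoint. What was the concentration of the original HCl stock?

0.609 M

n(NaOH) = 0.1088 x 0.01691 = 0.001840 mol.
n(HCl) in the aliquot = 0.001840 mol.
[diluted HCl] = 0.001840 / 0.02414 = 0.07621 M.
Dilution factor = 100.0/12.52 = 7.987, so [stock] = 0.07621 x 7.987 = 0.609 M.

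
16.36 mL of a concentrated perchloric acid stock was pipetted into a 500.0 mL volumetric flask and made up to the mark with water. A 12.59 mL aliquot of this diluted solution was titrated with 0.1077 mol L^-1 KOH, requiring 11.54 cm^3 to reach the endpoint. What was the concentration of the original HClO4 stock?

n(KOH) = 0.1077 x 0.01154 = 0.001243 mol.
n(HClO4) in the aliquot = 0.001243 mol.
[diluted HClO4] = 0.001243 / 0.01259 = 0.09872 M.
Dilution factor = 500.0/16.36 = 30.56, so [stock] = 0.09872 x 30.56 = 3.02 M.

3.02 M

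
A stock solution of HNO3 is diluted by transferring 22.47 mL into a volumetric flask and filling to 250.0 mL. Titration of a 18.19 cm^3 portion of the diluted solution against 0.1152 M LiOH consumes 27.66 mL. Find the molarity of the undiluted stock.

n(LiOH) = 0.1152 x 0.02766 = 0.003186 mol.
n(HNO3) in the aliquot = 0.003186 mol.
[diluted HNO3] = 0.003186 / 0.01819 = 0.1752 M.
Dilution factor = 250.0/22.47 = 11.13, so [stock] = 0.1752 x 11.13 = 1.95 M.

1.95 M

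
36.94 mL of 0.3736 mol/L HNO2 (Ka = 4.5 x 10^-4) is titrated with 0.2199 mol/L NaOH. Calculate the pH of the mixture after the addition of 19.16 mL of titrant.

Initial n(HNO2) = 0.3736 x 0.03694 = 0.01380 mol.
n(NaOH) added = 0.2199 x 0.01916 = 0.004213 mol, converting that many moles of HNO2 to NO2-.
Remaining n(HNO2) = 0.009587 mol; n(NO2-) = 0.004213 mol.
By Henderson-Hasselbalch, pH = pKa + log([A^-]/[HA]) = 3.35 + log(0.004213/0.009587) = 3.35 + (-0.36) = 2.99.

2.99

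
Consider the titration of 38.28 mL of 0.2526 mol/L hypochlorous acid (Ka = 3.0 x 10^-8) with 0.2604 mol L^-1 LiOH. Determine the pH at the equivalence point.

10.32

n(HClO) = 0.2526 x 0.03828 = 0.009670 mol; V(LiOH) at equivalence = 0.009670/0.2604 = 0.03713 L.
At equivalence all the acid is converted to ClO-; total volume = 0.03828 + 0.03713 = 0.07541 L, so [ClO-] = 0.009670/0.07541 = 0.1282 M.
Kb = Kw/Ka = 1.0e-14 / 3.0 x 10^-8 = 3.33e-7.
[OH^-] = sqrt(Kb x [ClO-]) = sqrt(3.33e-7 x 0.1282) = 0.000207 M.
pOH = 3.68, so pH = 14.00 - 3.68 = 10.32.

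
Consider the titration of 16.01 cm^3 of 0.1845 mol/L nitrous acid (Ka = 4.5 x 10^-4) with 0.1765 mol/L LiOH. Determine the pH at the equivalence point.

8.15

n(HNO2) = 0.1845 x 0.01601 = 0.002954 mol; V(LiOH) at equivalence = 0.002954/0.1765 = 0.01674 L.
At equivalence all the acid is converted to NO2-; total volume = 0.01601 + 0.01674 = 0.03275 L, so [NO2-] = 0.002954/0.03275 = 0.09021 M.
Kb = Kw/Ka = 1.0e-14 / 4.5 x 10^-4 = 2.22e-11.
[OH^-] = sqrt(Kb x [NO2-]) = sqrt(2.22e-11 x 0.09021) = 1.42e-6 M.
pOH = 5.85, so pH = 14.00 - 5.85 = 8.15.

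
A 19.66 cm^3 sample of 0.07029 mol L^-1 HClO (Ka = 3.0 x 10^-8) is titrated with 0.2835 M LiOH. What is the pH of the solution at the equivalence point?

10.14

n(HClO) = 0.07029 x 0.01966 = 0.001382 mol; V(LiOH) at equivalence = 0.001382/0.2835 = 0.004874 L.
At equivalence all the acid is converted to ClO-; total volume = 0.01966 + 0.004874 = 0.02453 L, so [ClO-] = 0.001382/0.02453 = 0.05632 M.
Kb = Kw/Ka = 1.0e-14 / 3.0 x 10^-8 = 3.33e-7.
[OH^-] = sqrt(Kb x [ClO-]) = sqrt(3.33e-7 x 0.05632) = 0.000137 M.
pOH = 3.86, so pH = 14.00 - 3.86 = 10.14.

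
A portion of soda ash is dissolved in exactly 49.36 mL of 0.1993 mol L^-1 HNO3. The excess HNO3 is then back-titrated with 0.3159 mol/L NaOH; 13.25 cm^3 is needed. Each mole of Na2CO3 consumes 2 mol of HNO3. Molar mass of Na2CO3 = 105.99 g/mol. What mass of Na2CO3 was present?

0.300 g

Total n(HNO3) added = 0.1993 x 0.04936 = 0.009837 mol.
n(NaOH) used = 0.3159 x 0.01325 = 0.004186 mol, which equals the excess n(HNO3).
So n(HNO3) consumed by the sample = 0.009837 - 0.004186 = 0.005652 mol.
n(Na2CO3) = 0.005652 / 2 = 0.002826 mol.
mass = 0.002826 mol x 105.99 g/mol = 0.300 g.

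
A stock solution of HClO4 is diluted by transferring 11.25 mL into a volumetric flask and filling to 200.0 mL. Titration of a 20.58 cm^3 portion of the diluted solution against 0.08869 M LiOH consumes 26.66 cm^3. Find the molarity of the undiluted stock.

2.04 M

n(LiOH) = 0.08869 x 0.02666 = 0.002364 mol.
n(HClO4) in the aliquot = 0.002364 mol.
[diluted HClO4] = 0.002364 / 0.02058 = 0.1149 M.
Dilution factor = 200.0/11.25 = 17.78, so [stock] = 0.1149 x 17.78 = 2.04 M.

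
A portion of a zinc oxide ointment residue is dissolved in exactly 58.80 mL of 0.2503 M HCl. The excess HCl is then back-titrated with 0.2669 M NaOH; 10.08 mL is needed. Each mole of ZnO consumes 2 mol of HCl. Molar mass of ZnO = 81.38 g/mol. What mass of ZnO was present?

Total n(HCl) added = 0.2503 x 0.05880 = 0.01472 mol.
n(NaOH) used = 0.2669 x 0.01008 = 0.002690 mol, which equals the excess n(HCl).
So n(HCl) consumed by the sample = 0.01472 - 0.002690 = 0.01203 mol.
n(ZnO) = 0.01203 / 2 = 0.006014 mol.
mass = 0.006014 mol x 81.38 g/mol = 0.489 g.

0.489 g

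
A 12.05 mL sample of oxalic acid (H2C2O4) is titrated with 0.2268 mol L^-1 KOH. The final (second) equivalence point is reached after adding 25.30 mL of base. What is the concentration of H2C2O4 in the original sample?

0.238 M

n(KOH) = 0.2268 x 0.02530 = 0.005738 mol.
At the final (second) equivalence point, 2 mol OH^- react per mol H2C2O4, so n(H2C2O4) = 0.005738 / 2 = 0.002869 mol.
[H2C2O4] = 0.002869 / 0.01205 L = 0.238 M.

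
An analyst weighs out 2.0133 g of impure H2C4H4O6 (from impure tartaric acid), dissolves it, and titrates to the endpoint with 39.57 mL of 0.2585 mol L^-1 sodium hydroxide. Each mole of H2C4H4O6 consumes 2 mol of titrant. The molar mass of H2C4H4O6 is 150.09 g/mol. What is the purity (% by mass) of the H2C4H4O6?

n(NaOH) = 0.2585 x 0.03957 = 0.01023 mol.
n(H2C4H4O6) = 0.01023 / 2 = 0.005114 mol.
mass of H2C4H4O6 = 0.005114 x 150.09 = 0.7676 g.
% purity = 0.7676 / 2.0133 x 100 = 38.1%.

38.1%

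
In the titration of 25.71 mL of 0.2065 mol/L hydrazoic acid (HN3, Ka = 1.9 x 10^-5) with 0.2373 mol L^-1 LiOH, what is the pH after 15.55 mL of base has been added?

Initial n(HN3) = 0.2065 x 0.02571 = 0.005309 mol.
n(LiOH) added = 0.2373 x 0.01555 = 0.003690 mol, converting that many moles of HN3 to N3-.
Remaining n(HN3) = 0.001619 mol; n(N3-) = 0.003690 mol.
By Henderson-Hasselbalch, pH = pKa + log([A^-]/[HA]) = 4.72 + log(0.003690/0.001619) = 4.72 + (+0.36) = 5.08.

5.08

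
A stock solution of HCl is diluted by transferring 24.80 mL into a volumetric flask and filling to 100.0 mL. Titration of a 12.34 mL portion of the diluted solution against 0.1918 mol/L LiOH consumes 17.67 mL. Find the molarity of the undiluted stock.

1.11 M

n(LiOH) = 0.1918 x 0.01767 = 0.003389 mol.
n(HCl) in the aliquot = 0.003389 mol.
[diluted HCl] = 0.003389 / 0.01234 = 0.2746 M.
Dilution factor = 100.0/24.80 = 4.032, so [stock] = 0.2746 x 4.032 = 1.11 M.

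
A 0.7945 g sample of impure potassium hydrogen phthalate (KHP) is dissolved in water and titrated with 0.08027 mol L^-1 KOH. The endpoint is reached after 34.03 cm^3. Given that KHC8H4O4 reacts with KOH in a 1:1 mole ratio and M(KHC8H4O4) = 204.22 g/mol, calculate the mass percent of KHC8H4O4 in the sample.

n(KOH) = 0.08027 x 0.03403 = 0.002732 mol.
n(KHC8H4O4) = 0.002732 / 1 = 0.002732 mol.
mass of KHC8H4O4 = 0.002732 x 204.22 = 0.5578 g.
% purity = 0.5578 / 0.7945 x 100 = 70.2%.

70.2%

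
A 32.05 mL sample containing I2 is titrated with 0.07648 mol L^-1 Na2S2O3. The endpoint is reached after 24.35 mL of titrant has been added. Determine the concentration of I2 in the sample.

0.0291 M

n(Na2S2O3) = 0.07648 x 0.02435 = 0.001862 mol.
From the balanced equation, 2 mol Na2S2O3 reacts with 1 mol I2, so n(I2) = 0.001862 x 1/2 = 0.0009311 mol.
[I2] = 0.0009311 / 0.03205 L = 0.0291 M.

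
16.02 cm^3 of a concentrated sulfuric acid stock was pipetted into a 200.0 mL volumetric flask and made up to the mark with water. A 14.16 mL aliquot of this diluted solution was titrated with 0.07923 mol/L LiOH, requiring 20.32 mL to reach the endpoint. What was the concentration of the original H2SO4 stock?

0.710 M

n(LiOH) = 0.07923 x 0.02032 = 0.001610 mol.
n(H2SO4) in the aliquot = 0.001610 x 1/2 = 0.0008050 mol.
[diluted H2SO4] = 0.0008050 / 0.01416 = 0.05685 M.
Dilution factor = 200.0/16.02 = 12.48, so [stock] = 0.05685 x 12.48 = 0.710 M.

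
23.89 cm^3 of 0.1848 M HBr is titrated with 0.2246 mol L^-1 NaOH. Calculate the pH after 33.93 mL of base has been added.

12.74

n(acid) = 0.1848 x 0.02389 = 0.004415 mol; n(NaOH) added = 0.2246 x 0.03393 = 0.007621 mol.
Base is in excess by 0.007621 - 0.004415 = 0.003206 mol in a total volume of 0.05782 L.
[OH^-] = 0.003206/0.05782 = 0.05544 M, so pOH = 1.26 and pH = 14.00 - 1.26 = 12.74.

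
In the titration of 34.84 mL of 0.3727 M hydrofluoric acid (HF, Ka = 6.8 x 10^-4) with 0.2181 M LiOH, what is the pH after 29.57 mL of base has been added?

3.16

Initial n(HF) = 0.3727 x 0.03484 = 0.01298 mol.
n(LiOH) added = 0.2181 x 0.02957 = 0.006449 mol, converting that many moles of HF to F-.
Remaining n(HF) = 0.006536 mol; n(F-) = 0.006449 mol.
By Henderson-Hasselbalch, pH = pKa + log([A^-]/[HA]) = 3.17 + log(0.006449/0.006536) = 3.17 + (-0.01) = 3.16.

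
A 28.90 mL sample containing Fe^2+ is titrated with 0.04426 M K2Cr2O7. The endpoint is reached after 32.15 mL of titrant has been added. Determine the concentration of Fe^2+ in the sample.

0.295 M

n(K2Cr2O7) = 0.04426 x 0.03215 = 0.001423 mol.
From the balanced equation, 1 mol K2Cr2O7 reacts with 6 mol Fe^2+, so n(Fe^2+) = 0.001423 x 6/1 = 0.008538 mol.
[Fe^2+] = 0.008538 / 0.02890 L = 0.295 M.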